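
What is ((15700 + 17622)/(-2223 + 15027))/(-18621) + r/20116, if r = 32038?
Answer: 477370929215/299757673809 ≈ 1.5925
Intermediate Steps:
((15700 + 17622)/(-2223 + 15027))/(-18621) + r/20116 = ((15700 + 17622)/(-2223 + 15027))/(-18621) + 32038/20116 = (33322/12804)*(-1/18621) + 32038*(1/20116) = (33322*(1/12804))*(-1/18621) + 16019/10058 = (16661/6402)*(-1/18621) + 16019/10058 = -16661/119211642 + 16019/10058 = 477370929215/299757673809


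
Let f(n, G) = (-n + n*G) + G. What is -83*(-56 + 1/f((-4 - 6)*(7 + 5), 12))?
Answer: 6079667/1308 ≈ 4648.1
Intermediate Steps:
f(n, G) = G - n + G*n (f(n, G) = (-n + G*n) + G = G - n + G*n)
-83*(-56 + 1/f((-4 - 6)*(7 + 5), 12)) = -83*(-56 + 1/(12 - (-4 - 6)*(7 + 5) + 12*((-4 - 6)*(7 + 5)))) = -83*(-56 + 1/(12 - (-10)*12 + 12*(-10*12))) = -83*(-56 + 1/(12 - 1*(-120) + 12*(-120))) = -83*(-56 + 1/(12 + 120 - 1440)) = -83*(-56 + 1/(-1308)) = -83*(-56 - 1/1308) = -83*(-73249/1308) = 6079667/1308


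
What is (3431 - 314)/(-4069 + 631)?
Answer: -1039/1146 ≈ -0.90663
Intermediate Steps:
(3431 - 314)/(-4069 + 631) = 3117/(-3438) = 3117*(-1/3438) = -1039/1146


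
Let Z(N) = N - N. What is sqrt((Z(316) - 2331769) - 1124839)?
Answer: 4*I*sqrt(216038) ≈ 1859.2*I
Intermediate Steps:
Z(N) = 0
sqrt((Z(316) - 2331769) - 1124839) = sqrt((0 - 2331769) - 1124839) = sqrt(-2331769 - 1124839) = sqrt(-3456608) = 4*I*sqrt(216038)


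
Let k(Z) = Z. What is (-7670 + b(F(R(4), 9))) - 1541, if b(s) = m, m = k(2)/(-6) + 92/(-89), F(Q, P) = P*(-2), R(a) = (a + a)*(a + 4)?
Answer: -2459702/267 ≈ -9212.4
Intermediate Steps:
R(a) = 2*a*(4 + a) (R(a) = (2*a)*(4 + a) = 2*a*(4 + a))
F(Q, P) = -2*P
m = -365/267 (m = 2/(-6) + 92/(-89) = 2*(-⅙) + 92*(-1/89) = -⅓ - 92/89 = -365/267 ≈ -1.3670)
b(s) = -365/267
(-7670 + b(F(R(4), 9))) - 1541 = (-7670 - 365/267) - 1541 = -2048255/267 - 1541 = -2459702/267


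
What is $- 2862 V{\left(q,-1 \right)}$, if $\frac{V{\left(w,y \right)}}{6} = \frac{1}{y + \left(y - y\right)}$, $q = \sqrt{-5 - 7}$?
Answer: $17172$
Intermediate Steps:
$q = 2 i \sqrt{3}$ ($q = \sqrt{-12} = 2 i \sqrt{3} \approx 3.4641 i$)
$V{\left(w,y \right)} = \frac{6}{y}$ ($V{\left(w,y \right)} = \frac{6}{y + \left(y - y\right)} = \frac{6}{y + 0} = \frac{6}{y}$)
$- 2862 V{\left(q,-1 \right)} = - 2862 \frac{6}{-1} = - 2862 \cdot 6 \left(-1\right) = \left(-2862\right) \left(-6\right) = 17172$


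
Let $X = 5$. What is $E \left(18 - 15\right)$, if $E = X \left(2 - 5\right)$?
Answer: $-45$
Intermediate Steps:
$E = -15$ ($E = 5 \left(2 - 5\right) = 5 \left(-3\right) = -15$)
$E \left(18 - 15\right) = - 15 \left(18 - 15\right) = \left(-15\right) 3 = -45$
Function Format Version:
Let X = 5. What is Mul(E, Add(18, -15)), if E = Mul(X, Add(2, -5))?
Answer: -45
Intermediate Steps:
E = -15 (E = Mul(5, Add(2, -5)) = Mul(5, -3) = -15)
Mul(E, Add(18, -15)) = Mul(-15, Add(18, -15)) = Mul(-15, 3) = -45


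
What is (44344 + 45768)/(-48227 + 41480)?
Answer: -90112/6747 ≈ -13.356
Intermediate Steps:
(44344 + 45768)/(-48227 + 41480) = 90112/(-6747) = 90112*(-1/6747) = -90112/6747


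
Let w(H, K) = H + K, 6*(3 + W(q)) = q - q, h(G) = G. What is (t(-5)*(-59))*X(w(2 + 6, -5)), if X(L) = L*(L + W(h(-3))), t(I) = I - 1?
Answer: 0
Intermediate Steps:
t(I) = -1 + I
W(q) = -3 (W(q) = -3 + (q - q)/6 = -3 + (1/6)*0 = -3 + 0 = -3)
X(L) = L*(-3 + L) (X(L) = L*(L - 3) = L*(-3 + L))
(t(-5)*(-59))*X(w(2 + 6, -5)) = ((-1 - 5)*(-59))*(((2 + 6) - 5)*(-3 + ((2 + 6) - 5))) = (-6*(-59))*((8 - 5)*(-3 + (8 - 5))) = 354*(3*(-3 + 3)) = 354*(3*0) = 354*0 = 0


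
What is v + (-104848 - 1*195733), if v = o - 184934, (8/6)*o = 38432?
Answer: -456691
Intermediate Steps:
o = 28824 (o = (¾)*38432 = 28824)
v = -156110 (v = 28824 - 184934 = -156110)
v + (-104848 - 1*195733) = -156110 + (-104848 - 1*195733) = -156110 + (-104848 - 195733) = -156110 - 300581 = -456691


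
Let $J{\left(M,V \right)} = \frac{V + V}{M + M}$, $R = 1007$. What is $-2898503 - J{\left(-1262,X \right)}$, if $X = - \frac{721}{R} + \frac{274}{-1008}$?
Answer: $- \frac{1856492145898351}{640500336} \approx -2.8985 \cdot 10^{6}$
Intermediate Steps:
$X = - \frac{501343}{507528}$ ($X = - \frac{721}{1007} + \frac{274}{-1008} = \left(-721\right) \frac{1}{1007} + 274 \left(- \frac{1}{1008}\right) = - \frac{721}{1007} - \frac{137}{504} = - \frac{501343}{507528} \approx -0.98781$)
$J{\left(M,V \right)} = \frac{V}{M}$ ($J{\left(M,V \right)} = \frac{2 V}{2 M} = 2 V \frac{1}{2 M} = \frac{V}{M}$)
$-2898503 - J{\left(-1262,X \right)} = -2898503 - - \frac{501343}{507528 \left(-1262\right)} = -2898503 - \left(- \frac{501343}{507528}\right) \left(- \frac{1}{1262}\right) = -2898503 - \frac{501343}{640500336} = - \frac{1856492145898351}{640500336}$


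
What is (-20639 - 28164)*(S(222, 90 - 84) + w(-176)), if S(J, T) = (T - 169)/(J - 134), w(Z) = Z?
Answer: 763815753/88 ≈ 8.6797e+6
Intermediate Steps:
S(J, T) = (-169 + T)/(-134 + J)
(-20639 - 28164)*(S(222, 90 - 84) + w(-176)) = (-20639 - 28164)*((-169 + (90 - 84))/(-134 + 222) - 176) = -48803*((-169 + 6)/88 - 176) = -48803*((1/88)*(-163) - 176) = -48803*(-163/88 - 176) = -48803*(-15651/88) = 763815753/88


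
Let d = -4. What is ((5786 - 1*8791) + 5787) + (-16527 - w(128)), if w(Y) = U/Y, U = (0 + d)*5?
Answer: -439835/32 ≈ -13745.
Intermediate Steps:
U = -20 (U = (0 - 4)*5 = -4*5 = -20)
w(Y) = -20/Y
((5786 - 1*8791) + 5787) + (-16527 - w(128)) = ((5786 - 1*8791) + 5787) + (-16527 - (-20)/128) = ((5786 - 8791) + 5787) + (-16527 - (-20)/128) = (-3005 + 5787) + (-16527 - 1*(-5/32)) = 2782 + (-16527 + 5/32) = 2782 - 528859/32 = -439835/32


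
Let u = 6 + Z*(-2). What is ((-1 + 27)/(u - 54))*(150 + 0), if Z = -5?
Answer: -1950/19 ≈ -102.63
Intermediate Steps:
u = 16 (u = 6 - 5*(-2) = 6 + 10 = 16)
((-1 + 27)/(u - 54))*(150 + 0) = ((-1 + 27)/(16 - 54))*(150 + 0) = (26/(-38))*150 = (26*(-1/38))*150 = -13/19*150 = -1950/19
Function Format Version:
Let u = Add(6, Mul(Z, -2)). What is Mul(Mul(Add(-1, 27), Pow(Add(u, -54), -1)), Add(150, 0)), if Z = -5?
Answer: Rational(-1950, 19) ≈ -102.63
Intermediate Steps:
u = 16 (u = Add(6, Mul(-5, -2)) = Add(6, 10) = 16)
Mul(Mul(Add(-1, 27), Pow(Add(u, -54), -1)), Add(150, 0)) = Mul(Mul(Add(-1, 27), Pow(Add(16, -54), -1)), Add(150, 0)) = Mul(Mul(26, Pow(-38, -1)), 150) = Mul(Mul(26, Rational(-1, 38)), 150) = Mul(Rational(-13, 19), 150) = Rational(-1950, 19)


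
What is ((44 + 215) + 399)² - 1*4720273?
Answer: -4287309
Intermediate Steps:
((44 + 215) + 399)² - 1*4720273 = (259 + 399)² - 4720273 = 658² - 4720273 = 432964 - 4720273 = -4287309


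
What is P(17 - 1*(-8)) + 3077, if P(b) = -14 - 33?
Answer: 3030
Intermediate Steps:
P(b) = -47
P(17 - 1*(-8)) + 3077 = -47 + 3077 = 3030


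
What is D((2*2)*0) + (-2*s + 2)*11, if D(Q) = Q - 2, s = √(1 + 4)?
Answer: 20 - 22*√5 ≈ -29.193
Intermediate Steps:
s = √5 ≈ 2.2361
D(Q) = -2 + Q
D((2*2)*0) + (-2*s + 2)*11 = (-2 + (2*2)*0) + (-2*√5 + 2)*11 = (-2 + 4*0) + (2 - 2*√5)*11 = (-2 + 0) + (22 - 22*√5) = -2 + (22 - 22*√5) = 20 - 22*√5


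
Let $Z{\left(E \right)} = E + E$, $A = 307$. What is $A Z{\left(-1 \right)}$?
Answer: $-614$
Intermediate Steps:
$Z{\left(E \right)} = 2 E$
$A Z{\left(-1 \right)} = 307 \cdot 2 \left(-1\right) = 307 \left(-2\right) = -614$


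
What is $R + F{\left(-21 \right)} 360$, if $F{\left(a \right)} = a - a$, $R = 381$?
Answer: $381$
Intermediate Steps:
$F{\left(a \right)} = 0$
$R + F{\left(-21 \right)} 360 = 381 + 0 \cdot 360 = 381 + 0 = 381$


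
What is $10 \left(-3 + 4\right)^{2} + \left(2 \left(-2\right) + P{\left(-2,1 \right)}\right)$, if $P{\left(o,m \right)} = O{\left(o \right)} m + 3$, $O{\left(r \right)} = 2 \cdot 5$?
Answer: $19$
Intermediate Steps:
$O{\left(r \right)} = 10$
$P{\left(o,m \right)} = 3 + 10 m$ ($P{\left(o,m \right)} = 10 m + 3 = 3 + 10 m$)
$10 \left(-3 + 4\right)^{2} + \left(2 \left(-2\right) + P{\left(-2,1 \right)}\right) = 10 \left(-3 + 4\right)^{2} + \left(2 \left(-2\right) + \left(3 + 10 \cdot 1\right)\right) = 10 \cdot 1^{2} + \left(-4 + \left(3 + 10\right)\right) = 10 \cdot 1 + \left(-4 + 13\right) = 10 + 9 = 19$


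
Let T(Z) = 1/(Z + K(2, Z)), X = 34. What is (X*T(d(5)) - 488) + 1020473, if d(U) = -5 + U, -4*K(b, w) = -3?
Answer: 3060091/3 ≈ 1.0200e+6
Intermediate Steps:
K(b, w) = ¾ (K(b, w) = -¼*(-3) = ¾)
T(Z) = 1/(¾ + Z) (T(Z) = 1/(Z + ¾) = 1/(¾ + Z))
(X*T(d(5)) - 488) + 1020473 = (34*(4/(3 + 4*(-5 + 5))) - 488) + 1020473 = (34*(4/(3 + 4*0)) - 488) + 1020473 = (34*(4/(3 + 0)) - 488) + 1020473 = (34*(4/3) - 488) + 1020473 = (136/3 - 488) + 1020473 = -1328/3 + 1020473 = 3060091/3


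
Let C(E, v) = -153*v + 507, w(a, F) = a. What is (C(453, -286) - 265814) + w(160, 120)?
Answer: -221389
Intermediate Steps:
C(E, v) = 507 - 153*v
(C(453, -286) - 265814) + w(160, 120) = ((507 - 153*(-286)) - 265814) + 160 = ((507 + 43758) - 265814) + 160 = (44265 - 265814) + 160 = -221549 + 160 = -221389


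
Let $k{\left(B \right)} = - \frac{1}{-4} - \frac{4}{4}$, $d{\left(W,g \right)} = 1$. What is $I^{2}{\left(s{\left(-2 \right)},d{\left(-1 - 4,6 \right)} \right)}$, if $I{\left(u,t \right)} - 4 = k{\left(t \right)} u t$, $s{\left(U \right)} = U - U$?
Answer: $16$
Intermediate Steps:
$k{\left(B \right)} = - \frac{3}{4}$ ($k{\left(B \right)} = \left(-1\right) \left(- \frac{1}{4}\right) - 1 = \frac{1}{4} - 1 = - \frac{3}{4}$)
$s{\left(U \right)} = 0$
$I{\left(u,t \right)} = 4 - \frac{3 t u}{4}$ ($I{\left(u,t \right)} = 4 + - \frac{3 u}{4} t = 4 - \frac{3 t u}{4}$)
$I^{2}{\left(s{\left(-2 \right)},d{\left(-1 - 4,6 \right)} \right)} = \left(4 - \frac{3}{4} \cdot 0\right)^{2} = \left(4 + 0\right)^{2} = 4^{2} = 16$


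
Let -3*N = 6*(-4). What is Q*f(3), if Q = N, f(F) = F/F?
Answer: 8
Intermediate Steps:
f(F) = 1
N = 8 (N = -2*(-4) = -⅓*(-24) = 8)
Q = 8
Q*f(3) = 8*1 = 8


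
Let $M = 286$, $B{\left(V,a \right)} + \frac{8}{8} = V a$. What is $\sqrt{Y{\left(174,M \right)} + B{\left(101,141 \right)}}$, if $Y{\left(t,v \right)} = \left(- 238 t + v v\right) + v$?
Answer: $17 \sqrt{190} \approx 234.33$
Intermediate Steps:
$B{\left(V,a \right)} = -1 + V a$
$Y{\left(t,v \right)} = v + v^{2} - 238 t$ ($Y{\left(t,v \right)} = \left(- 238 t + v^{2}\right) + v = \left(v^{2} - 238 t\right) + v = v + v^{2} - 238 t$)
$\sqrt{Y{\left(174,M \right)} + B{\left(101,141 \right)}} = \sqrt{\left(286 + 286^{2} - 41412\right) + \left(-1 + 101 \cdot 141\right)} = \sqrt{\left(286 + 81796 - 41412\right) + \left(-1 + 14241\right)} = \sqrt{40670 + 14240} = \sqrt{54910} = 17 \sqrt{190}$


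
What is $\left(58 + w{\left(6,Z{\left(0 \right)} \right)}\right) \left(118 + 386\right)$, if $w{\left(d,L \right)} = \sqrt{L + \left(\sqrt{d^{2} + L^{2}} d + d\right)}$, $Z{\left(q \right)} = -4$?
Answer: $29232 + 504 \sqrt{2 + 12 \sqrt{13}} \approx 32623.0$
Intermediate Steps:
$w{\left(d,L \right)} = \sqrt{L + d + d \sqrt{L^{2} + d^{2}}}$ ($w{\left(d,L \right)} = \sqrt{L + \left(\sqrt{L^{2} + d^{2}} d + d\right)} = \sqrt{L + \left(d \sqrt{L^{2} + d^{2}} + d\right)} = \sqrt{L + \left(d + d \sqrt{L^{2} + d^{2}}\right)} = \sqrt{L + d + d \sqrt{L^{2} + d^{2}}}$)
$\left(58 + w{\left(6,Z{\left(0 \right)} \right)}\right) \left(118 + 386\right) = \left(58 + \sqrt{-4 + 6 + 6 \sqrt{\left(-4\right)^{2} + 6^{2}}}\right) \left(118 + 386\right) = \left(58 + \sqrt{-4 + 6 + 6 \sqrt{16 + 36}}\right) 504 = \left(58 + \sqrt{-4 + 6 + 6 \sqrt{52}}\right) 504 = \left(58 + \sqrt{-4 + 6 + 6 \cdot 2 \sqrt{13}}\right) 504 = \left(58 + \sqrt{-4 + 6 + 12 \sqrt{13}}\right) 504 = \left(58 + \sqrt{2 + 12 \sqrt{13}}\right) 504 = 29232 + 504 \sqrt{2 + 12 \sqrt{13}}$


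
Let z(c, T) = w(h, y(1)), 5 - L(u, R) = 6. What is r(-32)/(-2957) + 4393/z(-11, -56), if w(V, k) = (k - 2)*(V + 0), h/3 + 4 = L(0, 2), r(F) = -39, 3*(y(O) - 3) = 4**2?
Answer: -12986396/280915 ≈ -46.229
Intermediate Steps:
y(O) = 25/3 (y(O) = 3 + (1/3)*4**2 = 3 + (1/3)*16 = 3 + 16/3 = 25/3)
L(u, R) = -1 (L(u, R) = 5 - 1*6 = 5 - 6 = -1)
h = -15 (h = -12 + 3*(-1) = -12 - 3 = -15)
w(V, k) = V*(-2 + k) (w(V, k) = (-2 + k)*V = V*(-2 + k))
z(c, T) = -95 (z(c, T) = -15*(-2 + 25/3) = -15*19/3 = -95)
r(-32)/(-2957) + 4393/z(-11, -56) = -39/(-2957) + 4393/(-95) = -39*(-1/2957) + 4393*(-1/95) = 39/2957 - 4393/95 = -12986396/280915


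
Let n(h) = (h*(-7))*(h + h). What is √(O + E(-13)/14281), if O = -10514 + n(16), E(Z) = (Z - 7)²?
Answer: I*√2875238543778/14281 ≈ 118.73*I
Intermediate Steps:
n(h) = -14*h² (n(h) = (-7*h)*(2*h) = -14*h²)
E(Z) = (-7 + Z)²
O = -14098 (O = -10514 - 14*16² = -10514 - 14*256 = -10514 - 3584 = -14098)
√(O + E(-13)/14281) = √(-14098 + (-7 - 13)²/14281) = √(-14098 + (-20)²*(1/14281)) = √(-14098 + 400*(1/14281)) = √(-14098 + 400/14281) = √(-201333138/14281) = I*√2875238543778/14281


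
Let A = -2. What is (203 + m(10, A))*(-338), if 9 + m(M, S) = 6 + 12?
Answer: -71656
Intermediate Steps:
m(M, S) = 9 (m(M, S) = -9 + (6 + 12) = -9 + 18 = 9)
(203 + m(10, A))*(-338) = (203 + 9)*(-338) = 212*(-338) = -71656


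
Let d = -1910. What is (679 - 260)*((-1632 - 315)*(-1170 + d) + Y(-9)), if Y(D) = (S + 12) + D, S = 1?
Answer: 2512644116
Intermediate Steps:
Y(D) = 13 + D (Y(D) = (1 + 12) + D = 13 + D)
(679 - 260)*((-1632 - 315)*(-1170 + d) + Y(-9)) = (679 - 260)*((-1632 - 315)*(-1170 - 1910) + (13 - 9)) = 419*(-1947*(-3080) + 4) = 419*(5996760 + 4) = 419*5996764 = 2512644116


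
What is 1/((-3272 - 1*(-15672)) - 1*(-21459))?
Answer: 1/33859 ≈ 2.9534e-5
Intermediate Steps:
1/((-3272 - 1*(-15672)) - 1*(-21459)) = 1/((-3272 + 15672) + 21459) = 1/(12400 + 21459) = 1/33859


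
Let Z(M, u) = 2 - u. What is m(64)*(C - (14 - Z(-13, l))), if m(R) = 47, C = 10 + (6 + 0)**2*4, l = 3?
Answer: 6533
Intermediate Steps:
C = 154 (C = 10 + 6**2*4 = 10 + 36*4 = 10 + 144 = 154)
m(64)*(C - (14 - Z(-13, l))) = 47*(154 - (14 - (2 - 1*3))) = 47*(154 - (14 - (2 - 3))) = 47*(154 - (14 - 1*(-1))) = 47*(154 - (14 + 1)) = 47*(154 - 1*15) = 47*(154 - 15) = 47*139 = 6533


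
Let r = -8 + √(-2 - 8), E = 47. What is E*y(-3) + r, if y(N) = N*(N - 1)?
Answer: 556 + I*√10 ≈ 556.0 + 3.1623*I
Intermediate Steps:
y(N) = N*(-1 + N)
r = -8 + I*√10 (r = -8 + √(-10) = -8 + I*√10 ≈ -8.0 + 3.1623*I)
E*y(-3) + r = 47*(-3*(-1 - 3)) + (-8 + I*√10) = 47*(-3*(-4)) + (-8 + I*√10) = 47*12 + (-8 + I*√10) = 564 + (-8 + I*√10) = 556 + I*√10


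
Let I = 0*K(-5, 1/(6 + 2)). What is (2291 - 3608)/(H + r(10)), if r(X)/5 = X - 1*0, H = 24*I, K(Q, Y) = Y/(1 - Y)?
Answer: -1317/50 ≈ -26.340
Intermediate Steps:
I = 0 (I = 0*(-1/((6 + 2)*(-1 + 1/(6 + 2)))) = 0*(-1/(8*(-1 + 1/8))) = 0*(-1*⅛/(-1 + ⅛)) = 0*(-1*⅛/(-7/8)) = 0*(-1*⅛*(-8/7)) = 0*(⅐) = 0)
H = 0 (H = 24*0 = 0)
r(X) = 5*X (r(X) = 5*(X - 1*0) = 5*(X + 0) = 5*X)
(2291 - 3608)/(H + r(10)) = (2291 - 3608)/(0 + 5*10) = -1317/(0 + 50) = -1317/50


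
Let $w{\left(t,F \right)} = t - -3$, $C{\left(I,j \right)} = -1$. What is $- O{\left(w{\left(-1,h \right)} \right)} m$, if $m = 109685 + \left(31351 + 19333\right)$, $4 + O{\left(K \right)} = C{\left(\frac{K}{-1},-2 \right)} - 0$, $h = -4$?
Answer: $801845$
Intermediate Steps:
$w{\left(t,F \right)} = 3 + t$ ($w{\left(t,F \right)} = t + 3 = 3 + t$)
$O{\left(K \right)} = -5$ ($O{\left(K \right)} = -4 - 1 = -5$)
$m = 160369$ ($m = 109685 + 50684 = 160369$)
$- O{\left(w{\left(-1,h \right)} \right)} m = \left(-1\right) \left(-5\right) 160369 = 5 \cdot 160369 = 801845$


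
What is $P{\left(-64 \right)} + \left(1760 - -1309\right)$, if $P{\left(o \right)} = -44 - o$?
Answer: $3089$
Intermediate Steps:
$P{\left(-64 \right)} + \left(1760 - -1309\right) = \left(-44 - -64\right) + \left(1760 - -1309\right) = \left(-44 + 64\right) + \left(1760 + 1309\right) = 20 + 3069 = 3089$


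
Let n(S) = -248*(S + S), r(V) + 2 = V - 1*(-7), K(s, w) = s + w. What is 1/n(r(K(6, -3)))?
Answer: -1/3968 ≈ -0.00025202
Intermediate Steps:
r(V) = 5 + V (r(V) = -2 + (V - 1*(-7)) = -2 + (V + 7) = -2 + (7 + V) = 5 + V)
n(S) = -496*S
1/n(r(K(6, -3))) = 1/(-496*(5 + (6 - 3))) = 1/(-496*(5 + 3)) = 1/(-496*8) = 1/(-3968) = -1/3968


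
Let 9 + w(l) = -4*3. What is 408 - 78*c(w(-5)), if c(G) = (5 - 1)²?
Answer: -840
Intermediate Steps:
w(l) = -21 (w(l) = -9 - 4*3 = -9 - 12 = -21)
c(G) = 16 (c(G) = 4² = 16)
408 - 78*c(w(-5)) = 408 - 78*16 = 408 - 1248 = -840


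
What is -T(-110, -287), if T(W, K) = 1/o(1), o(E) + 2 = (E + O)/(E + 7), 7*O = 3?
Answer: 28/51 ≈ 0.54902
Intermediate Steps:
O = 3/7 (O = (⅐)*3 = 3/7 ≈ 0.42857)
o(E) = -2 + (3/7 + E)/(7 + E) (o(E) = -2 + (E + 3/7)/(E + 7) = -2 + (3/7 + E)/(7 + E))
T(W, K) = -28/51 (T(W, K) = 1/((-95/7 - 1*1)/(7 + 1)) = 1/((-95/7 - 1)/8) = 1/((⅛)*(-102/7)) = 1/(-51/28) = -28/51)
-T(-110, -287) = -1*(-28/51) = 28/51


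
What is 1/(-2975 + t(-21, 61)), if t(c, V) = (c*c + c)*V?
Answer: 1/22645 ≈ 4.4160e-5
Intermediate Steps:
t(c, V) = V*(c + c**2) (t(c, V) = (c**2 + c)*V = (c + c**2)*V = V*(c + c**2))
1/(-2975 + t(-21, 61)) = 1/(-2975 + 61*(-21)*(1 - 21)) = 1/(-2975 + 61*(-21)*(-20)) = 1/(-2975 + 25620) = 1/22645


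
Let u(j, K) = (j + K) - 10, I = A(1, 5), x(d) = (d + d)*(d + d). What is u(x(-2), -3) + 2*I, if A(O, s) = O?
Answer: 5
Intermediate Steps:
x(d) = 4*d² (x(d) = (2*d)*(2*d) = 4*d²)
I = 1
u(j, K) = -10 + K + j (u(j, K) = (K + j) - 10 = -10 + K + j)
u(x(-2), -3) + 2*I = (-10 - 3 + 4*(-2)²) + 2*1 = (-10 - 3 + 4*4) + 2 = (-10 - 3 + 16) + 2 = 3 + 2 = 5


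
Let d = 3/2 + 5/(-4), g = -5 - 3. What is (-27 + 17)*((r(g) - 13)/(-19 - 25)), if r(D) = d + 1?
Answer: -235/88 ≈ -2.6705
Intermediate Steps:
g = -8
d = ¼ (d = 3*(½) + 5*(-¼) = 3/2 - 5/4 = ¼ ≈ 0.25000)
r(D) = 5/4 (r(D) = ¼ + 1 = 5/4)
(-27 + 17)*((r(g) - 13)/(-19 - 25)) = (-27 + 17)*((5/4 - 13)/(-19 - 25)) = -(-235)/(2*(-44)) = -(-235)*(-1)/(2*44) = -10*47/176 = -235/88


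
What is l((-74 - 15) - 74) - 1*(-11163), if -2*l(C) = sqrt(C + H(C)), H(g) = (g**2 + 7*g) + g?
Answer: 11163 - sqrt(25102)/2 ≈ 11084.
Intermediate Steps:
H(g) = g**2 + 8*g
l(C) = -sqrt(C + C*(8 + C))/2
l((-74 - 15) - 74) - 1*(-11163) = -sqrt(25102)/2 - 1*(-11163) = -sqrt(25102)/2 + 11163 = 11163 - sqrt(25102)/2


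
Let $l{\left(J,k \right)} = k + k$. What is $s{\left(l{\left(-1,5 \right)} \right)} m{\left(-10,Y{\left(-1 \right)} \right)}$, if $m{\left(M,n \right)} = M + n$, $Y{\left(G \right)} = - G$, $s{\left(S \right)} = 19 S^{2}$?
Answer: $-17100$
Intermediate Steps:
$l{\left(J,k \right)} = 2 k$
$s{\left(l{\left(-1,5 \right)} \right)} m{\left(-10,Y{\left(-1 \right)} \right)} = 19 \left(2 \cdot 5\right)^{2} \left(-10 - -1\right) = 19 \cdot 10^{2} \left(-10 + 1\right) = 19 \cdot 100 \left(-9\right) = 1900 \left(-9\right) = -17100$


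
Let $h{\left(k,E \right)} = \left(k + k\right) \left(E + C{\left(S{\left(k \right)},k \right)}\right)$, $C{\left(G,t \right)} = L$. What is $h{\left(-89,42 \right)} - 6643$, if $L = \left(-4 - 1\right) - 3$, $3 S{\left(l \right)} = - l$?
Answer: $-12695$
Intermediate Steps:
$S{\left(l \right)} = - \frac{l}{3}$ ($S{\left(l \right)} = \frac{\left(-1\right) l}{3} = - \frac{l}{3}$)
$L = -8$ ($L = -5 - 3 = -8$)
$C{\left(G,t \right)} = -8$
$h{\left(k,E \right)} = 2 k \left(-8 + E\right)$ ($h{\left(k,E \right)} = \left(k + k\right) \left(E - 8\right) = 2 k \left(-8 + E\right)$)
$h{\left(-89,42 \right)} - 6643 = 2 \left(-89\right) \left(-8 + 42\right) - 6643 = 2 \left(-89\right) 34 - 6643 = -6052 - 6643 = -12695$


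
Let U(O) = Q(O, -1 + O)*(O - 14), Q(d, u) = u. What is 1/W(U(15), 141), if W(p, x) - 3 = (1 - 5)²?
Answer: 1/19 ≈ 0.052632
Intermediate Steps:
U(O) = (-1 + O)*(-14 + O) (U(O) = (-1 + O)*(O - 14) = (-1 + O)*(-14 + O))
W(p, x) = 19 (W(p, x) = 3 + (1 - 5)² = 3 + (-4)² = 3 + 16 = 19)
1/W(U(15), 141) = 1/19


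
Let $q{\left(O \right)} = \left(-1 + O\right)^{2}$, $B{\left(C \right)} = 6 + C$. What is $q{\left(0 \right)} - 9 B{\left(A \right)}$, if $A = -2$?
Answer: $-35$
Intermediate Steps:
$q{\left(0 \right)} - 9 B{\left(A \right)} = \left(-1 + 0\right)^{2} - 9 \left(6 - 2\right) = \left(-1\right)^{2} - 36 = 1 - 36 = -35$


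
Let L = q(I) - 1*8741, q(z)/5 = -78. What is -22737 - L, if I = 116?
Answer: -13606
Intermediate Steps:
q(z) = -390 (q(z) = 5*(-78) = -390)
L = -9131 (L = -390 - 1*8741 = -390 - 8741 = -9131)
-22737 - L = -22737 - 1*(-9131) = -22737 + 9131 = -13606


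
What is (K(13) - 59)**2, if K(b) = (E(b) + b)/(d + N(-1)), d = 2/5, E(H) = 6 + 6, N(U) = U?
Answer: 91204/9 ≈ 10134.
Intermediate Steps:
E(H) = 12
d = 2/5 (d = 2*(1/5) = 2/5 ≈ 0.40000)
K(b) = -20 - 5*b/3 (K(b) = (12 + b)/(2/5 - 1) = (12 + b)/(-3/5) = (12 + b)*(-5/3) = -20 - 5*b/3)
(K(13) - 59)**2 = ((-20 - 5/3*13) - 59)**2 = ((-20 - 65/3) - 59)**2 = (-125/3 - 59)**2 = (-302/3)**2 = 91204/9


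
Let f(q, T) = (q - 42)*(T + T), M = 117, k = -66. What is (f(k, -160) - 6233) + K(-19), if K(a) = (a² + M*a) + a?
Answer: 26446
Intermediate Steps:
K(a) = a² + 118*a (K(a) = (a² + 117*a) + a = a² + 118*a)
f(q, T) = 2*T*(-42 + q) (f(q, T) = (-42 + q)*(2*T) = 2*T*(-42 + q))
(f(k, -160) - 6233) + K(-19) = (2*(-160)*(-42 - 66) - 6233) - 19*(118 - 19) = (2*(-160)*(-108) - 6233) - 19*99 = (34560 - 6233) - 1881 = 28327 - 1881 = 26446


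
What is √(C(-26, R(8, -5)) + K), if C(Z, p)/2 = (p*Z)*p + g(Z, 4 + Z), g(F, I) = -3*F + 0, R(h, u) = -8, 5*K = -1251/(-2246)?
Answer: I*√400016070070/11230 ≈ 56.32*I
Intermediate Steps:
K = 1251/11230 (K = (-1251/(-2246))/5 = (-1251*(-1/2246))/5 = (⅕)*(1251/2246) = 1251/11230 ≈ 0.11140)
g(F, I) = -3*F
C(Z, p) = -6*Z + 2*Z*p² (C(Z, p) = 2*((p*Z)*p - 3*Z) = 2*((Z*p)*p - 3*Z) = 2*(Z*p² - 3*Z) = 2*(-3*Z + Z*p²) = -6*Z + 2*Z*p²)
√(C(-26, R(8, -5)) + K) = √(2*(-26)*(-3 + (-8)²) + 1251/11230) = √(2*(-26)*(-3 + 64) + 1251/11230) = √(2*(-26)*61 + 1251/11230) = √(-3172 + 1251/11230) = √(-35620309/11230) = I*√400016070070/11230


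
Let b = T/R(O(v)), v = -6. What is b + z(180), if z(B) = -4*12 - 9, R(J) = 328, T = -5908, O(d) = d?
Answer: -6151/82 ≈ -75.012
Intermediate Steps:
z(B) = -57 (z(B) = -48 - 9 = -57)
b = -1477/82 (b = -5908/328 = -5908*1/328 = -1477/82 ≈ -18.012)
b + z(180) = -1477/82 - 57 = -6151/82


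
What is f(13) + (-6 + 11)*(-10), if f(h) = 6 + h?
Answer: -31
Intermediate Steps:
f(13) + (-6 + 11)*(-10) = (6 + 13) + (-6 + 11)*(-10) = 19 + 5*(-10) = 19 - 50 = -31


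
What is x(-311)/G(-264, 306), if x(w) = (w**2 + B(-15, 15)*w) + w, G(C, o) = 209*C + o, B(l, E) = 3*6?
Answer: -45406/27435 ≈ -1.6550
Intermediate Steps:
B(l, E) = 18
G(C, o) = o + 209*C
x(w) = w**2 + 19*w (x(w) = (w**2 + 18*w) + w = w**2 + 19*w)
x(-311)/G(-264, 306) = (-311*(19 - 311))/(306 + 209*(-264)) = (-311*(-292))/(306 - 55176) = 90812/(-54870) = 90812*(-1/54870) = -45406/27435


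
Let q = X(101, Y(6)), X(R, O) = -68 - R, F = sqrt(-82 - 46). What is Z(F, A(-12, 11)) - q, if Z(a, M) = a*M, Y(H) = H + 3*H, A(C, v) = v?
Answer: 169 + 88*I*sqrt(2) ≈ 169.0 + 124.45*I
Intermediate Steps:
F = 8*I*sqrt(2) (F = sqrt(-128) = 8*I*sqrt(2) ≈ 11.314*I)
Y(H) = 4*H
Z(a, M) = M*a
q = -169 (q = -68 - 1*101 = -68 - 101 = -169)
Z(F, A(-12, 11)) - q = 11*(8*I*sqrt(2)) - 1*(-169) = 88*I*sqrt(2) + 169 = 169 + 88*I*sqrt(2)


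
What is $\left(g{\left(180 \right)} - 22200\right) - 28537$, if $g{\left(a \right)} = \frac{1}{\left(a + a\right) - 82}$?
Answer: $- \frac{14104885}{278} \approx -50737.0$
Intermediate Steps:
$g{\left(a \right)} = \frac{1}{-82 + 2 a}$ ($g{\left(a \right)} = \frac{1}{2 a - 82} = \frac{1}{-82 + 2 a}$)
$\left(g{\left(180 \right)} - 22200\right) - 28537 = \left(\frac{1}{2 \left(-41 + 180\right)} - 22200\right) - 28537 = \left(\frac{1}{2 \cdot 139} - 22200\right) - 28537 = \left(\frac{1}{2} \cdot \frac{1}{139} - 22200\right) - 28537 = \left(\frac{1}{278} - 22200\right) - 28537 = - \frac{6171599}{278} - 28537 = - \frac{14104885}{278}$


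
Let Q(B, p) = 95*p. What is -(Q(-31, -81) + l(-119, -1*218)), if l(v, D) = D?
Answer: 7913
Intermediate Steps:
-(Q(-31, -81) + l(-119, -1*218)) = -(95*(-81) - 1*218) = -(-7695 - 218) = -1*(-7913) = 7913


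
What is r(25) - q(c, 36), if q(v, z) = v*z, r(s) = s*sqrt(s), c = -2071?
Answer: 74681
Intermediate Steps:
r(s) = s**(3/2)
r(25) - q(c, 36) = 25**(3/2) - (-2071)*36 = 125 - 1*(-74556) = 125 + 74556 = 74681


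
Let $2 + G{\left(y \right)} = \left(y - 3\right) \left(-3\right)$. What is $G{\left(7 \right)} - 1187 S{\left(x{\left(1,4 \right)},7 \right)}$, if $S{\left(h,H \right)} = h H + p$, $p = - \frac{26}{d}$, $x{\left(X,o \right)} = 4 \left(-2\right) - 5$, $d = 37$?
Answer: $\frac{4026973}{37} \approx 1.0884 \cdot 10^{5}$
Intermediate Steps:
$x{\left(X,o \right)} = -13$ ($x{\left(X,o \right)} = -8 - 5 = -13$)
$p = - \frac{26}{37} \approx -0.7027$
$S{\left(h,H \right)} = - \frac{26}{37} + H h$ ($S{\left(h,H \right)} = h H - \frac{26}{37} = H h - \frac{26}{37} = - \frac{26}{37} + H h$)
$G{\left(y \right)} = 7 - 3 y$ ($G{\left(y \right)} = -2 + \left(y - 3\right) \left(-3\right) = -2 + \left(-3 + y\right) \left(-3\right) = -2 - \left(-9 + 3 y\right) = 7 - 3 y$)
$G{\left(7 \right)} - 1187 S{\left(x{\left(1,4 \right)},7 \right)} = \left(7 - 21\right) - 1187 \left(- \frac{26}{37} + 7 \left(-13\right)\right) = \left(7 - 21\right) - 1187 \left(- \frac{26}{37} - 91\right) = -14 - - \frac{4027491}{37} = -14 + \frac{4027491}{37} = \frac{4026973}{37}$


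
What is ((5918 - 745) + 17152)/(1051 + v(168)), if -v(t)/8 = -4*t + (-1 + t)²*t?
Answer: -22325/37476389 ≈ -0.00059571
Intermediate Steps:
v(t) = 32*t - 8*t*(-1 + t)² (v(t) = -8*(-4*t + (-1 + t)²*t) = -8*(-4*t + t*(-1 + t)²) = 32*t - 8*t*(-1 + t)²)
((5918 - 745) + 17152)/(1051 + v(168)) = ((5918 - 745) + 17152)/(1051 - 8*168*(-4 + (-1 + 168)²)) = (5173 + 17152)/(1051 - 8*168*(-4 + 167²)) = 22325/(1051 - 8*168*(-4 + 27889)) = 22325/(1051 - 8*168*27885) = 22325/(1051 - 37477440) = 22325/(-37476389) = 22325*(-1/37476389) = -22325/37476389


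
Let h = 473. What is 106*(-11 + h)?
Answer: 48972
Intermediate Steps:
106*(-11 + h) = 106*(-11 + 473) = 106*462 = 48972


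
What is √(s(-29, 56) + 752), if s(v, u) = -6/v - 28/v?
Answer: √633418/29 ≈ 27.444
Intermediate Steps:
s(v, u) = -34/v
√(s(-29, 56) + 752) = √(-34/(-29) + 752) = √(-34*(-1/29) + 752) = √(34/29 + 752) = √(21842/29) = √633418/29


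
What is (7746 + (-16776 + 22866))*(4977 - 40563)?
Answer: -492367896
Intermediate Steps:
(7746 + (-16776 + 22866))*(4977 - 40563) = (7746 + 6090)*(-35586) = 13836*(-35586) = -492367896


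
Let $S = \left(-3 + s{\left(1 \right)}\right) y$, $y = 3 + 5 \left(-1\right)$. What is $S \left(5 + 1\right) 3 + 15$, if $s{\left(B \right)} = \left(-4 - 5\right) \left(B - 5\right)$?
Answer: $-1173$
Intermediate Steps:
$s{\left(B \right)} = 45 - 9 B$ ($s{\left(B \right)} = - 9 \left(-5 + B\right) = 45 - 9 B$)
$y = -2$ ($y = 3 - 5 = -2$)
$S = -66$ ($S = \left(-3 + \left(45 - 9\right)\right) \left(-2\right) = \left(-3 + 36\right) \left(-2\right) = 33 \left(-2\right) = -66$)
$S \left(5 + 1\right) 3 + 15 = - 66 \left(5 + 1\right) 3 + 15 = - 66 \cdot 6 \cdot 3 + 15 = \left(-66\right) 18 + 15 = -1188 + 15 = -1173$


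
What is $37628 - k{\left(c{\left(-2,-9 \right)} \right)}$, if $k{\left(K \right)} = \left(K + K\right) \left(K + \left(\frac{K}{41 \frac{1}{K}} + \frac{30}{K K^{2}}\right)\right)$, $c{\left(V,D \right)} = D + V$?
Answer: $\frac{185791588}{4961} \approx 37450.0$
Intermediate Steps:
$k{\left(K \right)} = 2 K \left(K + \frac{30}{K^{3}} + \frac{K^{2}}{41}\right)$ ($k{\left(K \right)} = 2 K \left(K + \left(K \frac{K}{41} + \frac{30}{K^{3}}\right)\right) = 2 K \left(K + \left(\frac{K^{2}}{41} + \frac{30}{K^{3}}\right)\right) = 2 K \left(K + \left(\frac{30}{K^{3}} + \frac{K^{2}}{41}\right)\right) = 2 K \left(K + \frac{30}{K^{3}} + \frac{K^{2}}{41}\right)$)
$37628 - k{\left(c{\left(-2,-9 \right)} \right)} = 37628 - \frac{2 \left(1230 + \left(-9 - 2\right)^{4} \left(41 - 11\right)\right)}{41 \left(-9 - 2\right)^{2}} = 37628 - \frac{2 \left(1230 + \left(-11\right)^{4} \left(41 - 11\right)\right)}{41 \cdot 121} = 37628 - \frac{2}{41} \cdot \frac{1}{121} \left(1230 + 14641 \cdot 30\right) = 37628 - \frac{2}{41} \cdot \frac{1}{121} \left(1230 + 439230\right) = 37628 - \frac{2}{41} \cdot \frac{1}{121} \cdot 440460 = 37628 - \frac{880920}{4961} = \frac{185791588}{4961}$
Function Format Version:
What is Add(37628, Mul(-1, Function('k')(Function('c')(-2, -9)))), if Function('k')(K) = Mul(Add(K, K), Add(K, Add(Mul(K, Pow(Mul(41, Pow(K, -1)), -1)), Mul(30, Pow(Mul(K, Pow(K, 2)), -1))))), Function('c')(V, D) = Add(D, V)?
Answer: Rational(185791588, 4961) ≈ 37450.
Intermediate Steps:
Function('k')(K) = Mul(2, K, Add(K, Mul(30, Pow(K, -3)), Mul(Rational(1, 41), Pow(K, 2)))) (Function('k')(K) = Mul(Mul(2, K), Add(K, Add(Mul(K, Mul(Rational(1, 41), K)), Mul(30, Pow(Pow(K, 3), -1))))) = Mul(Mul(2, K), Add(K, Add(Mul(Rational(1, 41), Pow(K, 2)), Mul(30, Pow(K, -3))))) = Mul(Mul(2, K), Add(K, Add(Mul(30, Pow(K, -3)), Mul(Rational(1, 41), Pow(K, 2))))) = Mul(Mul(2, K), Add(K, Mul(30, Pow(K, -3)), Mul(Rational(1, 41), Pow(K, 2)))) = Mul(2, K, Add(K, Mul(30, Pow(K, -3)), Mul(Rational(1, 41), Pow(K, 2)))))
Add(37628, Mul(-1, Function('k')(Function('c')(-2, -9)))) = Add(37628, Mul(-1, Mul(Rational(2, 41), Pow(Add(-9, -2), -2), Add(1230, Mul(Pow(Add(-9, -2), 4), Add(41, Add(-9, -2))))))) = Add(37628, Mul(-1, Mul(Rational(2, 41), Pow(-11, -2), Add(1230, Mul(Pow(-11, 4), Add(41, -11)))))) = Add(37628, Mul(-1, Mul(Rational(2, 41), Rational(1, 121), Add(1230, Mul(14641, 30))))) = Add(37628, Mul(-1, Mul(Rational(2, 41), Rational(1, 121), Add(1230, 439230)))) = Add(37628, Mul(-1, Mul(Rational(2, 41), Rational(1, 121), 440460))) = Add(37628, Mul(-1, Rational(880920, 4961))) = Add(37628, Rational(-880920, 4961)) = Rational(185791588, 4961)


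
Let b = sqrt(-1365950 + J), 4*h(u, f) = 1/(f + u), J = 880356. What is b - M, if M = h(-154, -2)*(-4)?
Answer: -1/156 + I*sqrt(485594) ≈ -0.0064103 + 696.85*I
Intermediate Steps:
h(u, f) = 1/(4*(f + u))
M = 1/156 (M = (1/(4*(-2 - 154)))*(-4) = ((1/4)/(-156))*(-4) = ((1/4)*(-1/156))*(-4) = -1/624*(-4) = 1/156 ≈ 0.0064103)
b = I*sqrt(485594) (b = sqrt(-1365950 + 880356) = sqrt(-485594) = I*sqrt(485594) ≈ 696.85*I)
b - M = I*sqrt(485594) - 1*1/156 = I*sqrt(485594) - 1/156 = -1/156 + I*sqrt(485594)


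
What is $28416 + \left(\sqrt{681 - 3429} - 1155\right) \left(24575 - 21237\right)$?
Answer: $-3826974 + 6676 i \sqrt{687} \approx -3.827 \cdot 10^{6} + 1.7498 \cdot 10^{5} i$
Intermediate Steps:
$28416 + \left(\sqrt{681 - 3429} - 1155\right) \left(24575 - 21237\right) = 28416 + \left(\sqrt{-2748} - 1155\right) 3338 = 28416 + \left(2 i \sqrt{687} - 1155\right) 3338 = 28416 + \left(-1155 + 2 i \sqrt{687}\right) 3338 = 28416 - \left(3855390 - 6676 i \sqrt{687}\right) = -3826974 + 6676 i \sqrt{687}$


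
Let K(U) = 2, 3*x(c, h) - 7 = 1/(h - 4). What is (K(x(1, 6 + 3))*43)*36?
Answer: 3096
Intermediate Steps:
x(c, h) = 7/3 + 1/(3*(-4 + h)) (x(c, h) = 7/3 + 1/(3*(h - 4)) = 7/3 + 1/(3*(-4 + h)))
(K(x(1, 6 + 3))*43)*36 = (2*43)*36 = 86*36 = 3096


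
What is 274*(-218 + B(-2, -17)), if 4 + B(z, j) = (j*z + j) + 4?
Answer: -55074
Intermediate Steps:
B(z, j) = j + j*z (B(z, j) = -4 + ((j*z + j) + 4) = -4 + ((j + j*z) + 4) = -4 + (4 + j + j*z) = j + j*z)
274*(-218 + B(-2, -17)) = 274*(-218 - 17*(1 - 2)) = 274*(-218 - 17*(-1)) = 274*(-218 + 17) = 274*(-201) = -55074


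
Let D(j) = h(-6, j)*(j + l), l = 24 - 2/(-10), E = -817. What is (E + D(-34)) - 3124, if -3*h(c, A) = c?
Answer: -19803/5 ≈ -3960.6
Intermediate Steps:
h(c, A) = -c/3
l = 121/5 (l = 24 - 2*(-1)/10 = 24 - 1*(-⅕) = 24 + ⅕ = 121/5 ≈ 24.200)
D(j) = 242/5 + 2*j (D(j) = (-⅓*(-6))*(j + 121/5) = 2*(121/5 + j) = 242/5 + 2*j)
(E + D(-34)) - 3124 = (-817 + (242/5 + 2*(-34))) - 3124 = (-817 + (242/5 - 68)) - 3124 = (-817 - 98/5) - 3124 = -4183/5 - 3124 = -19803/5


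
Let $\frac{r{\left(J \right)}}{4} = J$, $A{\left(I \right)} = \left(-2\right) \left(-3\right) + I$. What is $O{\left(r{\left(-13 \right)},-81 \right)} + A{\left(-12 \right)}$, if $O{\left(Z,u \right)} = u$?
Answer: $-87$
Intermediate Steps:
$A{\left(I \right)} = 6 + I$
$r{\left(J \right)} = 4 J$
$O{\left(r{\left(-13 \right)},-81 \right)} + A{\left(-12 \right)} = -81 + \left(6 - 12\right) = -81 - 6 = -87$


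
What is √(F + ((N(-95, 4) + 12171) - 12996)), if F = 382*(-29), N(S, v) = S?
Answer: I*√11998 ≈ 109.54*I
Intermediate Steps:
F = -11078
√(F + ((N(-95, 4) + 12171) - 12996)) = √(-11078 + ((-95 + 12171) - 12996)) = √(-11078 + (12076 - 12996)) = √(-11078 - 920) = √(-11998) = I*√11998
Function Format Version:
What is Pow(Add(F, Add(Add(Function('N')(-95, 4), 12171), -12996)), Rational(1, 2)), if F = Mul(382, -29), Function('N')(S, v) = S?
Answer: Mul(I, Pow(11998, Rational(1, 2))) ≈ Mul(109.54, I)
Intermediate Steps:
F = -11078
Pow(Add(F, Add(Add(Function('N')(-95, 4), 12171), -12996)), Rational(1, 2)) = Pow(Add(-11078, Add(Add(-95, 12171), -12996)), Rational(1, 2)) = Pow(Add(-11078, Add(12076, -12996)), Rational(1, 2)) = Pow(Add(-11078, -920), Rational(1, 2)) = Pow(-11998, Rational(1, 2)) = Mul(I, Pow(11998, Rational(1, 2)))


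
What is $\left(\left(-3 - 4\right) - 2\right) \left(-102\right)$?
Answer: $918$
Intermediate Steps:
$\left(\left(-3 - 4\right) - 2\right) \left(-102\right) = \left(-7 - 2\right) \left(-102\right) = \left(-9\right) \left(-102\right) = 918$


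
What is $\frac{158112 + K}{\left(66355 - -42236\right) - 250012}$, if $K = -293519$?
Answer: $\frac{135407}{141421} \approx 0.95747$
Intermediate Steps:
$\frac{158112 + K}{\left(66355 - -42236\right) - 250012} = \frac{158112 - 293519}{\left(66355 - -42236\right) - 250012} = - \frac{135407}{\left(66355 + 42236\right) - 250012} = - \frac{135407}{108591 - 250012} = - \frac{135407}{-141421} = \left(-135407\right) \left(- \frac{1}{141421}\right) = \frac{135407}{141421}$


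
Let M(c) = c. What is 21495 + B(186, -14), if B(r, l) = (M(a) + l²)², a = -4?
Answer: 58359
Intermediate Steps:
B(r, l) = (-4 + l²)²
21495 + B(186, -14) = 21495 + (-4 + (-14)²)² = 21495 + (-4 + 196)² = 21495 + 192² = 21495 + 36864 = 58359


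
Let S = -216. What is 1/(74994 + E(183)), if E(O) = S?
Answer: 1/74778 ≈ 1.3373e-5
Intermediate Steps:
E(O) = -216
1/(74994 + E(183)) = 1/(74994 - 216) = 1/74778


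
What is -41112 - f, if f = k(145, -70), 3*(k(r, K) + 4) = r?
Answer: -123469/3 ≈ -41156.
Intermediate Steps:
k(r, K) = -4 + r/3
f = 133/3 (f = -4 + (1/3)*145 = -4 + 145/3 = 133/3 ≈ 44.333)
-41112 - f = -41112 - 1*133/3 = -41112 - 133/3 = -123469/3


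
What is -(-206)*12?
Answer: 2472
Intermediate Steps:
-(-206)*12 = -206*(-12) = 2472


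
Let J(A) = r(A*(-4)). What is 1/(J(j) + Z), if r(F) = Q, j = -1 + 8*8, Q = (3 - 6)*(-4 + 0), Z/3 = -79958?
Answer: -1/239862 ≈ -4.1691e-6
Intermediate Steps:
Z = -239874 (Z = 3*(-79958) = -239874)
Q = 12 (Q = -3*(-4) = 12)
j = 63 (j = -1 + 64 = 63)
r(F) = 12
J(A) = 12
1/(J(j) + Z) = 1/(12 - 239874) = 1/(-239862) = -1/239862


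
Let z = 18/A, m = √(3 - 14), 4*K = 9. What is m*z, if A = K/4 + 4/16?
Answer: 288*I*√11/13 ≈ 73.476*I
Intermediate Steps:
K = 9/4 (K = (¼)*9 = 9/4 ≈ 2.2500)
A = 13/16 (A = (9/4)/4 + 4/16 = (9/4)*(¼) + 4*(1/16) = 9/16 + ¼ = 13/16 ≈ 0.81250)
m = I*√11 (m = √(-11) = I*√11 ≈ 3.3166*I)
z = 288/13 (z = 18/(13/16) = 18*(16/13) = 288/13 ≈ 22.154)
m*z = (I*√11)*(288/13) = 288*I*√11/13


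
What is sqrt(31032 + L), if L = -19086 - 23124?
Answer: 9*I*sqrt(138) ≈ 105.73*I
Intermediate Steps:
L = -42210
sqrt(31032 + L) = sqrt(31032 - 42210) = sqrt(-11178) = 9*I*sqrt(138)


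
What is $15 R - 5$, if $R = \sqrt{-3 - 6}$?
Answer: $-5 + 45 i \approx -5.0 + 45.0 i$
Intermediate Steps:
$R = 3 i$ ($R = \sqrt{-9} = 3 i \approx 3.0 i$)
$15 R - 5 = 15 \cdot 3 i - 5 = 45 i - 5 = -5 + 45 i$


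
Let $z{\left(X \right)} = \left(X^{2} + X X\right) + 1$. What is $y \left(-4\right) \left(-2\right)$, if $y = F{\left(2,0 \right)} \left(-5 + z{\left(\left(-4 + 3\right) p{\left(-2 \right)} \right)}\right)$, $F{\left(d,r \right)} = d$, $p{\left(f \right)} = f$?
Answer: $64$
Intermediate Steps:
$z{\left(X \right)} = 1 + 2 X^{2}$ ($z{\left(X \right)} = \left(X^{2} + X^{2}\right) + 1 = 2 X^{2} + 1 = 1 + 2 X^{2}$)
$y = 8$ ($y = 2 \left(-5 + \left(1 + 2 \left(\left(-4 + 3\right) \left(-2\right)\right)^{2}\right)\right) = 2 \left(-5 + \left(1 + 2 \left(\left(-1\right) \left(-2\right)\right)^{2}\right)\right) = 2 \left(-5 + \left(1 + 2 \cdot 2^{2}\right)\right) = 2 \left(-5 + \left(1 + 2 \cdot 4\right)\right) = 2 \left(-5 + \left(1 + 8\right)\right) = 2 \left(-5 + 9\right) = 2 \cdot 4 = 8$)
$y \left(-4\right) \left(-2\right) = 8 \left(-4\right) \left(-2\right) = \left(-32\right) \left(-2\right) = 64$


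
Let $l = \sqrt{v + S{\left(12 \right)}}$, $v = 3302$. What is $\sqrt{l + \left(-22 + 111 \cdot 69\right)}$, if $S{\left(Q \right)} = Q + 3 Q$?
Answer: $\sqrt{7637 + 5 \sqrt{134}} \approx 87.72$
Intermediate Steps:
$S{\left(Q \right)} = 4 Q$
$l = 5 \sqrt{134}$ ($l = \sqrt{3302 + 4 \cdot 12} = \sqrt{3302 + 48} = \sqrt{3350} = 5 \sqrt{134} \approx 57.879$)
$\sqrt{l + \left(-22 + 111 \cdot 69\right)} = \sqrt{5 \sqrt{134} + \left(-22 + 111 \cdot 69\right)} = \sqrt{5 \sqrt{134} + \left(-22 + 7659\right)} = \sqrt{5 \sqrt{134} + 7637} = \sqrt{7637 + 5 \sqrt{134}}$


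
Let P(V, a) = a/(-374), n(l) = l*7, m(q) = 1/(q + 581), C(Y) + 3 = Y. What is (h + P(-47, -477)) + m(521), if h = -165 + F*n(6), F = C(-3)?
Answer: -42834922/103037 ≈ -415.72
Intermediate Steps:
C(Y) = -3 + Y
m(q) = 1/(581 + q)
F = -6 (F = -3 - 3 = -6)
n(l) = 7*l
P(V, a) = -a/374 (P(V, a) = a*(-1/374) = -a/374)
h = -417 (h = -165 - 42*6 = -165 - 6*42 = -165 - 252 = -417)
(h + P(-47, -477)) + m(521) = (-417 - 1/374*(-477)) + 1/(581 + 521) = (-417 + 477/374) + 1/1102 = -155481/374 + 1/1102 = -42834922/103037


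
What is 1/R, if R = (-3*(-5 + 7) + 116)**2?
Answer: 1/12100 ≈ 8.2645e-5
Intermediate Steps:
R = 12100 (R = (-3*2 + 116)**2 = (-6 + 116)**2 = 110**2 = 12100)
1/R = 1/12100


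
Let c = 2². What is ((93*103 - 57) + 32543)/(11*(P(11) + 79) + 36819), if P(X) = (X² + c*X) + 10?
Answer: 42065/39613 ≈ 1.0619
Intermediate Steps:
c = 4
P(X) = 10 + X² + 4*X (P(X) = (X² + 4*X) + 10 = 10 + X² + 4*X)
((93*103 - 57) + 32543)/(11*(P(11) + 79) + 36819) = ((93*103 - 57) + 32543)/(11*((10 + 11² + 4*11) + 79) + 36819) = ((9579 - 57) + 32543)/(11*((10 + 121 + 44) + 79) + 36819) = (9522 + 32543)/(11*(175 + 79) + 36819) = 42065/(11*254 + 36819) = 42065/(2794 + 36819) = 42065/39613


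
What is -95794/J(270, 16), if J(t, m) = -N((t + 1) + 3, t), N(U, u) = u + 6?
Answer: 47897/138 ≈ 347.08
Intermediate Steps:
N(U, u) = 6 + u
J(t, m) = -6 - t (J(t, m) = -(6 + t) = -6 - t)
-95794/J(270, 16) = -95794/(-6 - 1*270) = -95794/(-6 - 270) = -95794/(-276) = -95794*(-1/276) = 47897/138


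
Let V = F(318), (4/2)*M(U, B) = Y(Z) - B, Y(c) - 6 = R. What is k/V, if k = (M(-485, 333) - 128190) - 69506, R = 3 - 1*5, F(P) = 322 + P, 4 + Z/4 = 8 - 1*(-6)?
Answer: -395721/1280 ≈ -309.16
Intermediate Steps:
Z = 40 (Z = -16 + 4*(8 - 1*(-6)) = -16 + 4*(8 + 6) = -16 + 4*14 = -16 + 56 = 40)
R = -2 (R = 3 - 5 = -2)
Y(c) = 4 (Y(c) = 6 - 2 = 4)
M(U, B) = 2 - B/2 (M(U, B) = (4 - B)/2 = 2 - B/2)
k = -395721/2 (k = ((2 - 1/2*333) - 128190) - 69506 = ((2 - 333/2) - 128190) - 69506 = (-329/2 - 128190) - 69506 = -256709/2 - 69506 = -395721/2 ≈ -1.9786e+5)
V = 640 (V = 322 + 318 = 640)
k/V = -395721/2/640 = -395721/2*1/640 = -395721/1280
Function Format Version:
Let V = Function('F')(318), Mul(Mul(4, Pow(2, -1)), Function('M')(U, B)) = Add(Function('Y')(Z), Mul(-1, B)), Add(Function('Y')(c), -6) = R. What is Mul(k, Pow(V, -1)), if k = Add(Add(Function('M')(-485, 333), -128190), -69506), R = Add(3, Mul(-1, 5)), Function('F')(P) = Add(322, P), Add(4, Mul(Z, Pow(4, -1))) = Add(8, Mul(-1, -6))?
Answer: Rational(-395721, 1280) ≈ -309.16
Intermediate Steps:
Z = 40 (Z = Add(-16, Mul(4, Add(8, Mul(-1, -6)))) = Add(-16, Mul(4, Add(8, 6))) = Add(-16, Mul(4, 14)) = Add(-16, 56) = 40)
R = -2 (R = Add(3, -5) = -2)
Function('Y')(c) = 4 (Function('Y')(c) = Add(6, -2) = 4)
Function('M')(U, B) = Add(2, Mul(Rational(-1, 2), B)) (Function('M')(U, B) = Mul(Rational(1, 2), Add(4, Mul(-1, B))) = Add(2, Mul(Rational(-1, 2), B)))
k = Rational(-395721, 2) (k = Add(Add(Add(2, Mul(Rational(-1, 2), 333)), -128190), -69506) = Add(Add(Add(2, Rational(-333, 2)), -128190), -69506) = Add(Add(Rational(-329, 2), -128190), -69506) = Add(Rational(-256709, 2), -69506) = Rational(-395721, 2) ≈ -1.9786e+5)
V = 640 (V = Add(322, 318) = 640)
Mul(k, Pow(V, -1)) = Mul(Rational(-395721, 2), Pow(640, -1)) = Mul(Rational(-395721, 2), Rational(1, 640)) = Rational(-395721, 1280)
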